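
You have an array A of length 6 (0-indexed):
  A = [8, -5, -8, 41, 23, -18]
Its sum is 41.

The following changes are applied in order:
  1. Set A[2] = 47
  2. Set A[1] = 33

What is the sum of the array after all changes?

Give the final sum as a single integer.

Answer: 134

Derivation:
Initial sum: 41
Change 1: A[2] -8 -> 47, delta = 55, sum = 96
Change 2: A[1] -5 -> 33, delta = 38, sum = 134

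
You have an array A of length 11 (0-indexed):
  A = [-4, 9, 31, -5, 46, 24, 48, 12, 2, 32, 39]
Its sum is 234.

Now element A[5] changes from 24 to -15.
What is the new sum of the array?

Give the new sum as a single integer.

Old value at index 5: 24
New value at index 5: -15
Delta = -15 - 24 = -39
New sum = old_sum + delta = 234 + (-39) = 195

Answer: 195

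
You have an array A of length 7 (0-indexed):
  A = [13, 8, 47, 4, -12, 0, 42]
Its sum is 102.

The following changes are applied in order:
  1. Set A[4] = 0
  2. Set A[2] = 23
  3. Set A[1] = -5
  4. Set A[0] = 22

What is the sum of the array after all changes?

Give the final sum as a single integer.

Answer: 86

Derivation:
Initial sum: 102
Change 1: A[4] -12 -> 0, delta = 12, sum = 114
Change 2: A[2] 47 -> 23, delta = -24, sum = 90
Change 3: A[1] 8 -> -5, delta = -13, sum = 77
Change 4: A[0] 13 -> 22, delta = 9, sum = 86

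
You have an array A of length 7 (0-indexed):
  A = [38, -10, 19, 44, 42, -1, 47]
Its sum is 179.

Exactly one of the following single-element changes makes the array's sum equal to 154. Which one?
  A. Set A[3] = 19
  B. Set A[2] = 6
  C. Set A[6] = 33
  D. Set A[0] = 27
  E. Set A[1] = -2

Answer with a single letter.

Option A: A[3] 44->19, delta=-25, new_sum=179+(-25)=154 <-- matches target
Option B: A[2] 19->6, delta=-13, new_sum=179+(-13)=166
Option C: A[6] 47->33, delta=-14, new_sum=179+(-14)=165
Option D: A[0] 38->27, delta=-11, new_sum=179+(-11)=168
Option E: A[1] -10->-2, delta=8, new_sum=179+(8)=187

Answer: A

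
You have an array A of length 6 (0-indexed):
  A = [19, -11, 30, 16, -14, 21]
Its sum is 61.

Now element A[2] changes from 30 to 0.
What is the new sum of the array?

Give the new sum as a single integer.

Answer: 31

Derivation:
Old value at index 2: 30
New value at index 2: 0
Delta = 0 - 30 = -30
New sum = old_sum + delta = 61 + (-30) = 31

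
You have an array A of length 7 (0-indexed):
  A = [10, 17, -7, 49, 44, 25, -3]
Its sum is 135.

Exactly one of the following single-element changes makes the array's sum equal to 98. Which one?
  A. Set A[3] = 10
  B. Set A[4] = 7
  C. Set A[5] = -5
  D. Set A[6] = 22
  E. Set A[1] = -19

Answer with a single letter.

Option A: A[3] 49->10, delta=-39, new_sum=135+(-39)=96
Option B: A[4] 44->7, delta=-37, new_sum=135+(-37)=98 <-- matches target
Option C: A[5] 25->-5, delta=-30, new_sum=135+(-30)=105
Option D: A[6] -3->22, delta=25, new_sum=135+(25)=160
Option E: A[1] 17->-19, delta=-36, new_sum=135+(-36)=99

Answer: B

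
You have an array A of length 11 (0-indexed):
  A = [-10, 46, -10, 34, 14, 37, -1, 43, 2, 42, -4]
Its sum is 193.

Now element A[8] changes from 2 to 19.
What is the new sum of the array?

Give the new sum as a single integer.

Old value at index 8: 2
New value at index 8: 19
Delta = 19 - 2 = 17
New sum = old_sum + delta = 193 + (17) = 210

Answer: 210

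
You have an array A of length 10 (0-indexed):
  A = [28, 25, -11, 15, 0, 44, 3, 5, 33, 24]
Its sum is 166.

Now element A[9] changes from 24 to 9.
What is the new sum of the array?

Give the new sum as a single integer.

Old value at index 9: 24
New value at index 9: 9
Delta = 9 - 24 = -15
New sum = old_sum + delta = 166 + (-15) = 151

Answer: 151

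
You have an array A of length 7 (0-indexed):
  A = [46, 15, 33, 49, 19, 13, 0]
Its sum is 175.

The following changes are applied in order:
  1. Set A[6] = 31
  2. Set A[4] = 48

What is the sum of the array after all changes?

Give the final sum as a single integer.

Answer: 235

Derivation:
Initial sum: 175
Change 1: A[6] 0 -> 31, delta = 31, sum = 206
Change 2: A[4] 19 -> 48, delta = 29, sum = 235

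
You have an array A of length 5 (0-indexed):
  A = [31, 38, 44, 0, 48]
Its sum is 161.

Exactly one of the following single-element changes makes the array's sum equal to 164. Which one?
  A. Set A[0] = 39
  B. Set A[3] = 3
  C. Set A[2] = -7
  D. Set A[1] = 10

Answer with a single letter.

Option A: A[0] 31->39, delta=8, new_sum=161+(8)=169
Option B: A[3] 0->3, delta=3, new_sum=161+(3)=164 <-- matches target
Option C: A[2] 44->-7, delta=-51, new_sum=161+(-51)=110
Option D: A[1] 38->10, delta=-28, new_sum=161+(-28)=133

Answer: B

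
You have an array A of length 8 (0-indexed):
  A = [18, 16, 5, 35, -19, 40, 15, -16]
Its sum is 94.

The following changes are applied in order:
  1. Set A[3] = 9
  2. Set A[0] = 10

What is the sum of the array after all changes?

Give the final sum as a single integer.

Answer: 60

Derivation:
Initial sum: 94
Change 1: A[3] 35 -> 9, delta = -26, sum = 68
Change 2: A[0] 18 -> 10, delta = -8, sum = 60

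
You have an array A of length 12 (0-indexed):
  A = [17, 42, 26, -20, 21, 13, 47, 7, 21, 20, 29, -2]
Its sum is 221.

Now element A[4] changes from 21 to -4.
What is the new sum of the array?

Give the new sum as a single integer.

Answer: 196

Derivation:
Old value at index 4: 21
New value at index 4: -4
Delta = -4 - 21 = -25
New sum = old_sum + delta = 221 + (-25) = 196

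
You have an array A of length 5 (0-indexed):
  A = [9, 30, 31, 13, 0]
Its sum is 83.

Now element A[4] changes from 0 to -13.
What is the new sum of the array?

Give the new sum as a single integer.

Old value at index 4: 0
New value at index 4: -13
Delta = -13 - 0 = -13
New sum = old_sum + delta = 83 + (-13) = 70

Answer: 70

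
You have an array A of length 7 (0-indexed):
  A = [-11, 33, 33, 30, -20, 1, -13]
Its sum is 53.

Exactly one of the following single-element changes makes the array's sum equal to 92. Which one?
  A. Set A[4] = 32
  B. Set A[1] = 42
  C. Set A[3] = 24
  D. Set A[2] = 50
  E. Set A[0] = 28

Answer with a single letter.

Answer: E

Derivation:
Option A: A[4] -20->32, delta=52, new_sum=53+(52)=105
Option B: A[1] 33->42, delta=9, new_sum=53+(9)=62
Option C: A[3] 30->24, delta=-6, new_sum=53+(-6)=47
Option D: A[2] 33->50, delta=17, new_sum=53+(17)=70
Option E: A[0] -11->28, delta=39, new_sum=53+(39)=92 <-- matches target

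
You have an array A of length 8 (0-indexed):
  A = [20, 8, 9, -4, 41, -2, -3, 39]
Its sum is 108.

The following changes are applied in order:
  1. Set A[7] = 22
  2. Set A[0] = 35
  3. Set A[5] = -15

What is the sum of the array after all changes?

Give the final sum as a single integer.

Answer: 93

Derivation:
Initial sum: 108
Change 1: A[7] 39 -> 22, delta = -17, sum = 91
Change 2: A[0] 20 -> 35, delta = 15, sum = 106
Change 3: A[5] -2 -> -15, delta = -13, sum = 93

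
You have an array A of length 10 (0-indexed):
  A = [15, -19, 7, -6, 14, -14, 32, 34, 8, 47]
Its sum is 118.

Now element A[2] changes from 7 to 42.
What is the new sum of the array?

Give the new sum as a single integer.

Old value at index 2: 7
New value at index 2: 42
Delta = 42 - 7 = 35
New sum = old_sum + delta = 118 + (35) = 153

Answer: 153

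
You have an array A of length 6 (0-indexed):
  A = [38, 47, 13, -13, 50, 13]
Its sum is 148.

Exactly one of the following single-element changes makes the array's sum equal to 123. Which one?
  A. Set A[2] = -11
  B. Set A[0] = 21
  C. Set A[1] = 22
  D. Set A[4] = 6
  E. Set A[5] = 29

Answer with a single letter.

Option A: A[2] 13->-11, delta=-24, new_sum=148+(-24)=124
Option B: A[0] 38->21, delta=-17, new_sum=148+(-17)=131
Option C: A[1] 47->22, delta=-25, new_sum=148+(-25)=123 <-- matches target
Option D: A[4] 50->6, delta=-44, new_sum=148+(-44)=104
Option E: A[5] 13->29, delta=16, new_sum=148+(16)=164

Answer: C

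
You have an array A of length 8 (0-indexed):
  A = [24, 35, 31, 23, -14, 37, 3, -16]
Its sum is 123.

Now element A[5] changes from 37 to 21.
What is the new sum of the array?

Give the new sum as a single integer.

Answer: 107

Derivation:
Old value at index 5: 37
New value at index 5: 21
Delta = 21 - 37 = -16
New sum = old_sum + delta = 123 + (-16) = 107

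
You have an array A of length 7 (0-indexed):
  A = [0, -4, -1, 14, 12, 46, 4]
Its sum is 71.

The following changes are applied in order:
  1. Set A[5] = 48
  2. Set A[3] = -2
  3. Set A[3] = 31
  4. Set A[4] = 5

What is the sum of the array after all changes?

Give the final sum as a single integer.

Initial sum: 71
Change 1: A[5] 46 -> 48, delta = 2, sum = 73
Change 2: A[3] 14 -> -2, delta = -16, sum = 57
Change 3: A[3] -2 -> 31, delta = 33, sum = 90
Change 4: A[4] 12 -> 5, delta = -7, sum = 83

Answer: 83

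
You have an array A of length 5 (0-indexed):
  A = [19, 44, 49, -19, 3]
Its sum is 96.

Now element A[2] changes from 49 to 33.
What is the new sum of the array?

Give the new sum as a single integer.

Answer: 80

Derivation:
Old value at index 2: 49
New value at index 2: 33
Delta = 33 - 49 = -16
New sum = old_sum + delta = 96 + (-16) = 80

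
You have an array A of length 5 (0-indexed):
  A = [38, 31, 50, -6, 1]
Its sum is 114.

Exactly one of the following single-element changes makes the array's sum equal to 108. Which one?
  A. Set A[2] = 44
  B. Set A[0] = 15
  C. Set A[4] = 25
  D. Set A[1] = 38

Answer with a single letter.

Answer: A

Derivation:
Option A: A[2] 50->44, delta=-6, new_sum=114+(-6)=108 <-- matches target
Option B: A[0] 38->15, delta=-23, new_sum=114+(-23)=91
Option C: A[4] 1->25, delta=24, new_sum=114+(24)=138
Option D: A[1] 31->38, delta=7, new_sum=114+(7)=121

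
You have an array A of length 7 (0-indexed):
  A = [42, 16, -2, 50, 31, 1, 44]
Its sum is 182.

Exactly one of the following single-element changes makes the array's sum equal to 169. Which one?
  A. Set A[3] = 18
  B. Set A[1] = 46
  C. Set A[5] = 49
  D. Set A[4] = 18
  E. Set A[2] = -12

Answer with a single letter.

Answer: D

Derivation:
Option A: A[3] 50->18, delta=-32, new_sum=182+(-32)=150
Option B: A[1] 16->46, delta=30, new_sum=182+(30)=212
Option C: A[5] 1->49, delta=48, new_sum=182+(48)=230
Option D: A[4] 31->18, delta=-13, new_sum=182+(-13)=169 <-- matches target
Option E: A[2] -2->-12, delta=-10, new_sum=182+(-10)=172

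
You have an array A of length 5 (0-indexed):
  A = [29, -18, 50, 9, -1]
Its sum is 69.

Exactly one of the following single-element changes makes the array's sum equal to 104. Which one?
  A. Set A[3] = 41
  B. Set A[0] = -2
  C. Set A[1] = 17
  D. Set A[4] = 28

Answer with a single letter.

Answer: C

Derivation:
Option A: A[3] 9->41, delta=32, new_sum=69+(32)=101
Option B: A[0] 29->-2, delta=-31, new_sum=69+(-31)=38
Option C: A[1] -18->17, delta=35, new_sum=69+(35)=104 <-- matches target
Option D: A[4] -1->28, delta=29, new_sum=69+(29)=98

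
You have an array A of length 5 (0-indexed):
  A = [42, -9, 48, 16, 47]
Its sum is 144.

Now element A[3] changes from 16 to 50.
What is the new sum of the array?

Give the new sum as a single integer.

Old value at index 3: 16
New value at index 3: 50
Delta = 50 - 16 = 34
New sum = old_sum + delta = 144 + (34) = 178

Answer: 178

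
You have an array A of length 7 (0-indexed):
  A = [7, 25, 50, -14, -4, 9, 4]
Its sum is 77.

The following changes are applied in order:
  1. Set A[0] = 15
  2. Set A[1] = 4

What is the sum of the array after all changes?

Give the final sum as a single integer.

Initial sum: 77
Change 1: A[0] 7 -> 15, delta = 8, sum = 85
Change 2: A[1] 25 -> 4, delta = -21, sum = 64

Answer: 64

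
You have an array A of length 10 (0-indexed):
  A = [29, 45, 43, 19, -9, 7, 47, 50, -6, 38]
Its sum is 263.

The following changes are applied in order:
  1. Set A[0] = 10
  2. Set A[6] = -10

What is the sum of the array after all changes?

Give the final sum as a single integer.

Answer: 187

Derivation:
Initial sum: 263
Change 1: A[0] 29 -> 10, delta = -19, sum = 244
Change 2: A[6] 47 -> -10, delta = -57, sum = 187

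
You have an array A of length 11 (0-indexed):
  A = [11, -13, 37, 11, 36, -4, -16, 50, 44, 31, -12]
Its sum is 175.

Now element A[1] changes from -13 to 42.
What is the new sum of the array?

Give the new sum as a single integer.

Answer: 230

Derivation:
Old value at index 1: -13
New value at index 1: 42
Delta = 42 - -13 = 55
New sum = old_sum + delta = 175 + (55) = 230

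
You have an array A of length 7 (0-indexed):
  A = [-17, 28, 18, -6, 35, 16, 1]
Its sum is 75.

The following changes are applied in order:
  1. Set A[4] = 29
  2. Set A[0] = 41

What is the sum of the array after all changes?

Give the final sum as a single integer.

Answer: 127

Derivation:
Initial sum: 75
Change 1: A[4] 35 -> 29, delta = -6, sum = 69
Change 2: A[0] -17 -> 41, delta = 58, sum = 127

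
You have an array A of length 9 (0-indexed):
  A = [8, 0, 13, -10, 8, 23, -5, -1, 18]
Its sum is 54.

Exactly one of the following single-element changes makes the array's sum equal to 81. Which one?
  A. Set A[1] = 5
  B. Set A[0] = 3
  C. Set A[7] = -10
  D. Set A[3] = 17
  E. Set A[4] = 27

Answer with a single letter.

Answer: D

Derivation:
Option A: A[1] 0->5, delta=5, new_sum=54+(5)=59
Option B: A[0] 8->3, delta=-5, new_sum=54+(-5)=49
Option C: A[7] -1->-10, delta=-9, new_sum=54+(-9)=45
Option D: A[3] -10->17, delta=27, new_sum=54+(27)=81 <-- matches target
Option E: A[4] 8->27, delta=19, new_sum=54+(19)=73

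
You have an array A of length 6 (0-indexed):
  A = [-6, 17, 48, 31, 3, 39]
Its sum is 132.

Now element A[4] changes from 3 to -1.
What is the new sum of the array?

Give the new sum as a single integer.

Old value at index 4: 3
New value at index 4: -1
Delta = -1 - 3 = -4
New sum = old_sum + delta = 132 + (-4) = 128

Answer: 128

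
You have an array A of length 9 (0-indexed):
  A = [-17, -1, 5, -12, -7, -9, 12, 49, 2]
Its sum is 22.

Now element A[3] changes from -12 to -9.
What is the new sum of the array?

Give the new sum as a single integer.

Answer: 25

Derivation:
Old value at index 3: -12
New value at index 3: -9
Delta = -9 - -12 = 3
New sum = old_sum + delta = 22 + (3) = 25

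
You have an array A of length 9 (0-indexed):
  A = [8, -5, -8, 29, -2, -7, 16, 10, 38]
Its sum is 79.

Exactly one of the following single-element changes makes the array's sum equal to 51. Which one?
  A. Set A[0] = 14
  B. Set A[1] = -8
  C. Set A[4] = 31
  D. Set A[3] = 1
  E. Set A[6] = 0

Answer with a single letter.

Answer: D

Derivation:
Option A: A[0] 8->14, delta=6, new_sum=79+(6)=85
Option B: A[1] -5->-8, delta=-3, new_sum=79+(-3)=76
Option C: A[4] -2->31, delta=33, new_sum=79+(33)=112
Option D: A[3] 29->1, delta=-28, new_sum=79+(-28)=51 <-- matches target
Option E: A[6] 16->0, delta=-16, new_sum=79+(-16)=63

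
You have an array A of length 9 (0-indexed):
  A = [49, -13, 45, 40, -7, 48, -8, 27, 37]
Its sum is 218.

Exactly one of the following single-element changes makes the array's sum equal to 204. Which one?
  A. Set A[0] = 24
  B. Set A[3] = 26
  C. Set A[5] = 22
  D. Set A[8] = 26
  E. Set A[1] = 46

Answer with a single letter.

Option A: A[0] 49->24, delta=-25, new_sum=218+(-25)=193
Option B: A[3] 40->26, delta=-14, new_sum=218+(-14)=204 <-- matches target
Option C: A[5] 48->22, delta=-26, new_sum=218+(-26)=192
Option D: A[8] 37->26, delta=-11, new_sum=218+(-11)=207
Option E: A[1] -13->46, delta=59, new_sum=218+(59)=277

Answer: B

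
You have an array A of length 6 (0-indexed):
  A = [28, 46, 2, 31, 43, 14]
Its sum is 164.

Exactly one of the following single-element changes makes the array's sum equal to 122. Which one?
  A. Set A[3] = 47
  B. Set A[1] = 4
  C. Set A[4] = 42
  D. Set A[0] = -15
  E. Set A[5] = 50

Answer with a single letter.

Option A: A[3] 31->47, delta=16, new_sum=164+(16)=180
Option B: A[1] 46->4, delta=-42, new_sum=164+(-42)=122 <-- matches target
Option C: A[4] 43->42, delta=-1, new_sum=164+(-1)=163
Option D: A[0] 28->-15, delta=-43, new_sum=164+(-43)=121
Option E: A[5] 14->50, delta=36, new_sum=164+(36)=200

Answer: B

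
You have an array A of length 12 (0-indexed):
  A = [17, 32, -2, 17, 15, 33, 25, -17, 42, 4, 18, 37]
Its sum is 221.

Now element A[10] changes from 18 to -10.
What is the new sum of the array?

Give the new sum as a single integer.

Old value at index 10: 18
New value at index 10: -10
Delta = -10 - 18 = -28
New sum = old_sum + delta = 221 + (-28) = 193

Answer: 193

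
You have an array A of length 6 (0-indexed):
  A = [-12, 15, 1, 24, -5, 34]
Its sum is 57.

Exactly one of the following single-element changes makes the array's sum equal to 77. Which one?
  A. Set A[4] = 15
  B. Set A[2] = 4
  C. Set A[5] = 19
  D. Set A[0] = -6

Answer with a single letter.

Option A: A[4] -5->15, delta=20, new_sum=57+(20)=77 <-- matches target
Option B: A[2] 1->4, delta=3, new_sum=57+(3)=60
Option C: A[5] 34->19, delta=-15, new_sum=57+(-15)=42
Option D: A[0] -12->-6, delta=6, new_sum=57+(6)=63

Answer: A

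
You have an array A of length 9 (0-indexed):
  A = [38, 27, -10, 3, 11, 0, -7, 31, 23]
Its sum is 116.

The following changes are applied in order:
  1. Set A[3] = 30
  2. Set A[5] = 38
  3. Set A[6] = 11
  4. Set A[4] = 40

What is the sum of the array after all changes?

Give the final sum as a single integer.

Answer: 228

Derivation:
Initial sum: 116
Change 1: A[3] 3 -> 30, delta = 27, sum = 143
Change 2: A[5] 0 -> 38, delta = 38, sum = 181
Change 3: A[6] -7 -> 11, delta = 18, sum = 199
Change 4: A[4] 11 -> 40, delta = 29, sum = 228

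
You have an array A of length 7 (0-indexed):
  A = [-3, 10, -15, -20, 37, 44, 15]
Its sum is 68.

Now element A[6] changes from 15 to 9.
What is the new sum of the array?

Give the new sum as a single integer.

Old value at index 6: 15
New value at index 6: 9
Delta = 9 - 15 = -6
New sum = old_sum + delta = 68 + (-6) = 62

Answer: 62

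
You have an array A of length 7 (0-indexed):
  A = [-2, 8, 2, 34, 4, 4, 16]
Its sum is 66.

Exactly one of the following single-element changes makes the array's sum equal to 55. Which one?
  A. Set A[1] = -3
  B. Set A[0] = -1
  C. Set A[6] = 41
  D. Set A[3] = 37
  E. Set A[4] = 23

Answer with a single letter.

Answer: A

Derivation:
Option A: A[1] 8->-3, delta=-11, new_sum=66+(-11)=55 <-- matches target
Option B: A[0] -2->-1, delta=1, new_sum=66+(1)=67
Option C: A[6] 16->41, delta=25, new_sum=66+(25)=91
Option D: A[3] 34->37, delta=3, new_sum=66+(3)=69
Option E: A[4] 4->23, delta=19, new_sum=66+(19)=85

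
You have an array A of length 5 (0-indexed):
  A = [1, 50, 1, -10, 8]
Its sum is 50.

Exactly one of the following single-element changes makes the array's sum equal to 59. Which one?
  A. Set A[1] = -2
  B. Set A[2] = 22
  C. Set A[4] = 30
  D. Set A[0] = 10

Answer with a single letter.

Answer: D

Derivation:
Option A: A[1] 50->-2, delta=-52, new_sum=50+(-52)=-2
Option B: A[2] 1->22, delta=21, new_sum=50+(21)=71
Option C: A[4] 8->30, delta=22, new_sum=50+(22)=72
Option D: A[0] 1->10, delta=9, new_sum=50+(9)=59 <-- matches target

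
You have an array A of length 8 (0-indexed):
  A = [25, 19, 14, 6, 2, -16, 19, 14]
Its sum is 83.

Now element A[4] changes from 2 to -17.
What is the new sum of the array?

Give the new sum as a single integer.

Answer: 64

Derivation:
Old value at index 4: 2
New value at index 4: -17
Delta = -17 - 2 = -19
New sum = old_sum + delta = 83 + (-19) = 64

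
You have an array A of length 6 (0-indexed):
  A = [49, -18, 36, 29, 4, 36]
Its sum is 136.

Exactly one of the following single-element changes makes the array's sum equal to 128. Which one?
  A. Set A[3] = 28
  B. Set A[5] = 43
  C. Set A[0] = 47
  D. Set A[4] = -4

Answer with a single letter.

Option A: A[3] 29->28, delta=-1, new_sum=136+(-1)=135
Option B: A[5] 36->43, delta=7, new_sum=136+(7)=143
Option C: A[0] 49->47, delta=-2, new_sum=136+(-2)=134
Option D: A[4] 4->-4, delta=-8, new_sum=136+(-8)=128 <-- matches target

Answer: D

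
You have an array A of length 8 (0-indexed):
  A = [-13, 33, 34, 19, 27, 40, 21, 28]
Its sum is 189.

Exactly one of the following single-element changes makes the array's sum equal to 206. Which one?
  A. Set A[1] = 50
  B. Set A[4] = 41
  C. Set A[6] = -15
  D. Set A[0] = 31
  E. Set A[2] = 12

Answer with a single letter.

Option A: A[1] 33->50, delta=17, new_sum=189+(17)=206 <-- matches target
Option B: A[4] 27->41, delta=14, new_sum=189+(14)=203
Option C: A[6] 21->-15, delta=-36, new_sum=189+(-36)=153
Option D: A[0] -13->31, delta=44, new_sum=189+(44)=233
Option E: A[2] 34->12, delta=-22, new_sum=189+(-22)=167

Answer: A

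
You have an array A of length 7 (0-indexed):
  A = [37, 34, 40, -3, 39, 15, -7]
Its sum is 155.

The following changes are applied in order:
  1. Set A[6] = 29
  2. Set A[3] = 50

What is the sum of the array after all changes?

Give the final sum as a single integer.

Initial sum: 155
Change 1: A[6] -7 -> 29, delta = 36, sum = 191
Change 2: A[3] -3 -> 50, delta = 53, sum = 244

Answer: 244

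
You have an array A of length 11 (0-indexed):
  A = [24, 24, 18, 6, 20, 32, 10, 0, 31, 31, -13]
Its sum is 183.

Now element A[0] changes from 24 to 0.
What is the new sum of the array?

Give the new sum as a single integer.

Old value at index 0: 24
New value at index 0: 0
Delta = 0 - 24 = -24
New sum = old_sum + delta = 183 + (-24) = 159

Answer: 159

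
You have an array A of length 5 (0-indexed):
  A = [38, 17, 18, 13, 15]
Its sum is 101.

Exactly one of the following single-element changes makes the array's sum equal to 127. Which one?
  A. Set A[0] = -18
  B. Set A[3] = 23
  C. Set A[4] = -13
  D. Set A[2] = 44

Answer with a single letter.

Answer: D

Derivation:
Option A: A[0] 38->-18, delta=-56, new_sum=101+(-56)=45
Option B: A[3] 13->23, delta=10, new_sum=101+(10)=111
Option C: A[4] 15->-13, delta=-28, new_sum=101+(-28)=73
Option D: A[2] 18->44, delta=26, new_sum=101+(26)=127 <-- matches target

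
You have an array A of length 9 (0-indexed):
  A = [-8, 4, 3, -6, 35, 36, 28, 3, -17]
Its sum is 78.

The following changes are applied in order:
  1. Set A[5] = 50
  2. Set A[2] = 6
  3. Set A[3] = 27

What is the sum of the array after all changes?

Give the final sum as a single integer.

Answer: 128

Derivation:
Initial sum: 78
Change 1: A[5] 36 -> 50, delta = 14, sum = 92
Change 2: A[2] 3 -> 6, delta = 3, sum = 95
Change 3: A[3] -6 -> 27, delta = 33, sum = 128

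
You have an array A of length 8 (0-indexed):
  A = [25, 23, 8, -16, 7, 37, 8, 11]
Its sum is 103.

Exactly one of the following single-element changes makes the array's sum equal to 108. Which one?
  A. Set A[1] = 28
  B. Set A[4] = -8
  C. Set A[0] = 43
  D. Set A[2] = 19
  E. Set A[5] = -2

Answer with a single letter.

Option A: A[1] 23->28, delta=5, new_sum=103+(5)=108 <-- matches target
Option B: A[4] 7->-8, delta=-15, new_sum=103+(-15)=88
Option C: A[0] 25->43, delta=18, new_sum=103+(18)=121
Option D: A[2] 8->19, delta=11, new_sum=103+(11)=114
Option E: A[5] 37->-2, delta=-39, new_sum=103+(-39)=64

Answer: A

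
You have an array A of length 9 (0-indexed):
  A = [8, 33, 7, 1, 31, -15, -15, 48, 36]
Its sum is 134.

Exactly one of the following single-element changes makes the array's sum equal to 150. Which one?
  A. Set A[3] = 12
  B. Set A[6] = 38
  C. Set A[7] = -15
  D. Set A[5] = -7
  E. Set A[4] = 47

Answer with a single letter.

Answer: E

Derivation:
Option A: A[3] 1->12, delta=11, new_sum=134+(11)=145
Option B: A[6] -15->38, delta=53, new_sum=134+(53)=187
Option C: A[7] 48->-15, delta=-63, new_sum=134+(-63)=71
Option D: A[5] -15->-7, delta=8, new_sum=134+(8)=142
Option E: A[4] 31->47, delta=16, new_sum=134+(16)=150 <-- matches target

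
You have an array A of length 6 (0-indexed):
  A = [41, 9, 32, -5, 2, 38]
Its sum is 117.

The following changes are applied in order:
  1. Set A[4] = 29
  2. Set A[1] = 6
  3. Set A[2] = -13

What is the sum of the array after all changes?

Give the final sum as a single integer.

Initial sum: 117
Change 1: A[4] 2 -> 29, delta = 27, sum = 144
Change 2: A[1] 9 -> 6, delta = -3, sum = 141
Change 3: A[2] 32 -> -13, delta = -45, sum = 96

Answer: 96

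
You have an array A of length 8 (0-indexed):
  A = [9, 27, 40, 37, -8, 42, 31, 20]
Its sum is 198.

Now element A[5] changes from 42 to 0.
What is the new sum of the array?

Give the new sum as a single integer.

Answer: 156

Derivation:
Old value at index 5: 42
New value at index 5: 0
Delta = 0 - 42 = -42
New sum = old_sum + delta = 198 + (-42) = 156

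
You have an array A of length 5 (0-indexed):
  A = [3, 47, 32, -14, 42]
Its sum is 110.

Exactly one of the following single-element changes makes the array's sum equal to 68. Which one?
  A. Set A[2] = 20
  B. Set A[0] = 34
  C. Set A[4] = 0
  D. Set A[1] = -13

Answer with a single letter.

Option A: A[2] 32->20, delta=-12, new_sum=110+(-12)=98
Option B: A[0] 3->34, delta=31, new_sum=110+(31)=141
Option C: A[4] 42->0, delta=-42, new_sum=110+(-42)=68 <-- matches target
Option D: A[1] 47->-13, delta=-60, new_sum=110+(-60)=50

Answer: C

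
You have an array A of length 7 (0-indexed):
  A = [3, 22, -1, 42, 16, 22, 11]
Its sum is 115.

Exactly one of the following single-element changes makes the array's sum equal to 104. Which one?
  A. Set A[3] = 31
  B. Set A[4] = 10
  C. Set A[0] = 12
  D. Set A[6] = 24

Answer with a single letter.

Answer: A

Derivation:
Option A: A[3] 42->31, delta=-11, new_sum=115+(-11)=104 <-- matches target
Option B: A[4] 16->10, delta=-6, new_sum=115+(-6)=109
Option C: A[0] 3->12, delta=9, new_sum=115+(9)=124
Option D: A[6] 11->24, delta=13, new_sum=115+(13)=128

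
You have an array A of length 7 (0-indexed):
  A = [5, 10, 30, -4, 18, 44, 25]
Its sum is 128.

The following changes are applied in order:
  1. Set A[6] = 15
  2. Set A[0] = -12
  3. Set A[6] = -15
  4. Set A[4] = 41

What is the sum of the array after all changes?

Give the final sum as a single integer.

Initial sum: 128
Change 1: A[6] 25 -> 15, delta = -10, sum = 118
Change 2: A[0] 5 -> -12, delta = -17, sum = 101
Change 3: A[6] 15 -> -15, delta = -30, sum = 71
Change 4: A[4] 18 -> 41, delta = 23, sum = 94

Answer: 94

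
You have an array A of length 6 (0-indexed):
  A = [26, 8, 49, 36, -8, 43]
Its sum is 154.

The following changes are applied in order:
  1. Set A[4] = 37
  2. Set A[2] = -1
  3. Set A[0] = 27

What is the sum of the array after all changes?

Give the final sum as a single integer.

Answer: 150

Derivation:
Initial sum: 154
Change 1: A[4] -8 -> 37, delta = 45, sum = 199
Change 2: A[2] 49 -> -1, delta = -50, sum = 149
Change 3: A[0] 26 -> 27, delta = 1, sum = 150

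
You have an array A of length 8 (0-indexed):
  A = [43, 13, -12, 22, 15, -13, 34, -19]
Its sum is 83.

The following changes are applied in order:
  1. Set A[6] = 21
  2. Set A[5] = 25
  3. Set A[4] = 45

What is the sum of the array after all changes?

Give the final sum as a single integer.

Answer: 138

Derivation:
Initial sum: 83
Change 1: A[6] 34 -> 21, delta = -13, sum = 70
Change 2: A[5] -13 -> 25, delta = 38, sum = 108
Change 3: A[4] 15 -> 45, delta = 30, sum = 138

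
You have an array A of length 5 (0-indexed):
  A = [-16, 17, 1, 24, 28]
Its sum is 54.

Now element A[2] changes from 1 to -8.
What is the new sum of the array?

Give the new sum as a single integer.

Old value at index 2: 1
New value at index 2: -8
Delta = -8 - 1 = -9
New sum = old_sum + delta = 54 + (-9) = 45

Answer: 45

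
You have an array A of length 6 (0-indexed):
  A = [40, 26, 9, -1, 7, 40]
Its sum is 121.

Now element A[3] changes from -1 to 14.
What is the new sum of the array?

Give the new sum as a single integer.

Answer: 136

Derivation:
Old value at index 3: -1
New value at index 3: 14
Delta = 14 - -1 = 15
New sum = old_sum + delta = 121 + (15) = 136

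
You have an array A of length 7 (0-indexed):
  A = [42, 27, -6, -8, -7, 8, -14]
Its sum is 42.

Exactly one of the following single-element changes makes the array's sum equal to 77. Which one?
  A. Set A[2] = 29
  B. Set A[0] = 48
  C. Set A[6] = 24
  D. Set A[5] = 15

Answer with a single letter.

Answer: A

Derivation:
Option A: A[2] -6->29, delta=35, new_sum=42+(35)=77 <-- matches target
Option B: A[0] 42->48, delta=6, new_sum=42+(6)=48
Option C: A[6] -14->24, delta=38, new_sum=42+(38)=80
Option D: A[5] 8->15, delta=7, new_sum=42+(7)=49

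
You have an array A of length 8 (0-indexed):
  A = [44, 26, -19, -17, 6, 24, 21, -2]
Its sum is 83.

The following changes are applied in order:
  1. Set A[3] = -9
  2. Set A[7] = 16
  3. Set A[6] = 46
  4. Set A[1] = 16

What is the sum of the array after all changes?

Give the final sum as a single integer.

Answer: 124

Derivation:
Initial sum: 83
Change 1: A[3] -17 -> -9, delta = 8, sum = 91
Change 2: A[7] -2 -> 16, delta = 18, sum = 109
Change 3: A[6] 21 -> 46, delta = 25, sum = 134
Change 4: A[1] 26 -> 16, delta = -10, sum = 124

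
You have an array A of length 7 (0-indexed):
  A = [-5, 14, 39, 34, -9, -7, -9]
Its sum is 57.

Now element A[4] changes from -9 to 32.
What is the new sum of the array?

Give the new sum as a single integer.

Old value at index 4: -9
New value at index 4: 32
Delta = 32 - -9 = 41
New sum = old_sum + delta = 57 + (41) = 98

Answer: 98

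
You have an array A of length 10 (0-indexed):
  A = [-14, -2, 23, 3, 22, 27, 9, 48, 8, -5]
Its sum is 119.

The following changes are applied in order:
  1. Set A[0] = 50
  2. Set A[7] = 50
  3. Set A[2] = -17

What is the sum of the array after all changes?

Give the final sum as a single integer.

Answer: 145

Derivation:
Initial sum: 119
Change 1: A[0] -14 -> 50, delta = 64, sum = 183
Change 2: A[7] 48 -> 50, delta = 2, sum = 185
Change 3: A[2] 23 -> -17, delta = -40, sum = 145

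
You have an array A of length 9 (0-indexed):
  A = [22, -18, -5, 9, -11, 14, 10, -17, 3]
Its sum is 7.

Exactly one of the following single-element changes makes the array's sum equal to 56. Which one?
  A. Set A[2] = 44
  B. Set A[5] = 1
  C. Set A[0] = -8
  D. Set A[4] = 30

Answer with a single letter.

Option A: A[2] -5->44, delta=49, new_sum=7+(49)=56 <-- matches target
Option B: A[5] 14->1, delta=-13, new_sum=7+(-13)=-6
Option C: A[0] 22->-8, delta=-30, new_sum=7+(-30)=-23
Option D: A[4] -11->30, delta=41, new_sum=7+(41)=48

Answer: A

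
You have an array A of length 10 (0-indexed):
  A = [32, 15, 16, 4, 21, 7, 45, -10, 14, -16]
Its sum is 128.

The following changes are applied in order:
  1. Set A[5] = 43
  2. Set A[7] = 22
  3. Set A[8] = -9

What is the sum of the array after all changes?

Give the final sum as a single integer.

Answer: 173

Derivation:
Initial sum: 128
Change 1: A[5] 7 -> 43, delta = 36, sum = 164
Change 2: A[7] -10 -> 22, delta = 32, sum = 196
Change 3: A[8] 14 -> -9, delta = -23, sum = 173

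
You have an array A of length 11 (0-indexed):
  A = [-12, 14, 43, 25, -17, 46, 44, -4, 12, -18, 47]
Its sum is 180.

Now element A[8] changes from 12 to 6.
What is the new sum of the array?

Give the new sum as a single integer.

Answer: 174

Derivation:
Old value at index 8: 12
New value at index 8: 6
Delta = 6 - 12 = -6
New sum = old_sum + delta = 180 + (-6) = 174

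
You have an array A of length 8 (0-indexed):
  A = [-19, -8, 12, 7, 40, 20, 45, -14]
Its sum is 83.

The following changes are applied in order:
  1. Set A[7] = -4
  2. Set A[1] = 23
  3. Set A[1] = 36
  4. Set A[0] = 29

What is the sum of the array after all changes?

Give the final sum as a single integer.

Initial sum: 83
Change 1: A[7] -14 -> -4, delta = 10, sum = 93
Change 2: A[1] -8 -> 23, delta = 31, sum = 124
Change 3: A[1] 23 -> 36, delta = 13, sum = 137
Change 4: A[0] -19 -> 29, delta = 48, sum = 185

Answer: 185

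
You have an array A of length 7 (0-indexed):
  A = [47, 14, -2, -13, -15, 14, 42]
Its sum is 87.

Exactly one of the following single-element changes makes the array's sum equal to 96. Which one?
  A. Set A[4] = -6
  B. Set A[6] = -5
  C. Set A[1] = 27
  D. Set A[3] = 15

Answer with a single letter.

Option A: A[4] -15->-6, delta=9, new_sum=87+(9)=96 <-- matches target
Option B: A[6] 42->-5, delta=-47, new_sum=87+(-47)=40
Option C: A[1] 14->27, delta=13, new_sum=87+(13)=100
Option D: A[3] -13->15, delta=28, new_sum=87+(28)=115

Answer: A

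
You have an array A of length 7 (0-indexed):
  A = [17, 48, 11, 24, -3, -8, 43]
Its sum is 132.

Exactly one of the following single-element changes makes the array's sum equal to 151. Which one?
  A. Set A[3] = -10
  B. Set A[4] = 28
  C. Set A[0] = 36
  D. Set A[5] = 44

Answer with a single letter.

Answer: C

Derivation:
Option A: A[3] 24->-10, delta=-34, new_sum=132+(-34)=98
Option B: A[4] -3->28, delta=31, new_sum=132+(31)=163
Option C: A[0] 17->36, delta=19, new_sum=132+(19)=151 <-- matches target
Option D: A[5] -8->44, delta=52, new_sum=132+(52)=184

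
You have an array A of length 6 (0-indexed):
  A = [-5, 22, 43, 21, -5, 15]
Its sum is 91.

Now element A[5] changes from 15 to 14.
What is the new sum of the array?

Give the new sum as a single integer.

Old value at index 5: 15
New value at index 5: 14
Delta = 14 - 15 = -1
New sum = old_sum + delta = 91 + (-1) = 90

Answer: 90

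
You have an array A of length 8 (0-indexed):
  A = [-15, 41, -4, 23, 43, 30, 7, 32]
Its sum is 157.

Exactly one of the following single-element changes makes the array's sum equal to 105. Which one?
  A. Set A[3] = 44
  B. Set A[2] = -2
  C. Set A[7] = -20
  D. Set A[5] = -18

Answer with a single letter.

Answer: C

Derivation:
Option A: A[3] 23->44, delta=21, new_sum=157+(21)=178
Option B: A[2] -4->-2, delta=2, new_sum=157+(2)=159
Option C: A[7] 32->-20, delta=-52, new_sum=157+(-52)=105 <-- matches target
Option D: A[5] 30->-18, delta=-48, new_sum=157+(-48)=109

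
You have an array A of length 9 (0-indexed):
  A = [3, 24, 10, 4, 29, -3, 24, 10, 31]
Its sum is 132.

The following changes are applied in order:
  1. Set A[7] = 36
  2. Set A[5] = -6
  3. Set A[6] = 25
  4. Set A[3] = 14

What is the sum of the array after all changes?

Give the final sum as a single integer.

Initial sum: 132
Change 1: A[7] 10 -> 36, delta = 26, sum = 158
Change 2: A[5] -3 -> -6, delta = -3, sum = 155
Change 3: A[6] 24 -> 25, delta = 1, sum = 156
Change 4: A[3] 4 -> 14, delta = 10, sum = 166

Answer: 166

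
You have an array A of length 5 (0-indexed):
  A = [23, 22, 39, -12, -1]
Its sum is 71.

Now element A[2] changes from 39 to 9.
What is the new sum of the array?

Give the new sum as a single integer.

Old value at index 2: 39
New value at index 2: 9
Delta = 9 - 39 = -30
New sum = old_sum + delta = 71 + (-30) = 41

Answer: 41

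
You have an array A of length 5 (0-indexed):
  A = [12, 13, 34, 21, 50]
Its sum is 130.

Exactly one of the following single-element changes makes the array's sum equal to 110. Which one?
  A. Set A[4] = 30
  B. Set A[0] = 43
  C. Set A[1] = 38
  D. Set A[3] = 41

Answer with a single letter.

Option A: A[4] 50->30, delta=-20, new_sum=130+(-20)=110 <-- matches target
Option B: A[0] 12->43, delta=31, new_sum=130+(31)=161
Option C: A[1] 13->38, delta=25, new_sum=130+(25)=155
Option D: A[3] 21->41, delta=20, new_sum=130+(20)=150

Answer: A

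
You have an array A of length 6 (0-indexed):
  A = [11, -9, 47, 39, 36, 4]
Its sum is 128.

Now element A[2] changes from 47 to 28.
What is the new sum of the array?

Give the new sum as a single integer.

Old value at index 2: 47
New value at index 2: 28
Delta = 28 - 47 = -19
New sum = old_sum + delta = 128 + (-19) = 109

Answer: 109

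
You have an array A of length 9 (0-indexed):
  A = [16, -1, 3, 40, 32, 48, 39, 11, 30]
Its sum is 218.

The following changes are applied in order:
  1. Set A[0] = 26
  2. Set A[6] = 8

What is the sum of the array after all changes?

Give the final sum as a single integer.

Answer: 197

Derivation:
Initial sum: 218
Change 1: A[0] 16 -> 26, delta = 10, sum = 228
Change 2: A[6] 39 -> 8, delta = -31, sum = 197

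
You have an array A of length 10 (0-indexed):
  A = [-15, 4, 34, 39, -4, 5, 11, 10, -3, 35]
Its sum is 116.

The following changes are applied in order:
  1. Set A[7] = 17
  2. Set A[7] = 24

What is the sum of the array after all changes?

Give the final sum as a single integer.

Initial sum: 116
Change 1: A[7] 10 -> 17, delta = 7, sum = 123
Change 2: A[7] 17 -> 24, delta = 7, sum = 130

Answer: 130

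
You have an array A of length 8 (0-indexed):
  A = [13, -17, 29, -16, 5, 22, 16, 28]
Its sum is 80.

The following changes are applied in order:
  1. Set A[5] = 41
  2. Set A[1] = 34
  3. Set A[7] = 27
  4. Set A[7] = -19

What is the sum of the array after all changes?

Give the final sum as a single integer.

Answer: 103

Derivation:
Initial sum: 80
Change 1: A[5] 22 -> 41, delta = 19, sum = 99
Change 2: A[1] -17 -> 34, delta = 51, sum = 150
Change 3: A[7] 28 -> 27, delta = -1, sum = 149
Change 4: A[7] 27 -> -19, delta = -46, sum = 103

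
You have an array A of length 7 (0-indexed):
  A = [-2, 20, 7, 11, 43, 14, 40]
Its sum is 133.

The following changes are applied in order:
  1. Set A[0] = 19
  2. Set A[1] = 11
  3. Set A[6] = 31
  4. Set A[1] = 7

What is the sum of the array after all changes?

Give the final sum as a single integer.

Initial sum: 133
Change 1: A[0] -2 -> 19, delta = 21, sum = 154
Change 2: A[1] 20 -> 11, delta = -9, sum = 145
Change 3: A[6] 40 -> 31, delta = -9, sum = 136
Change 4: A[1] 11 -> 7, delta = -4, sum = 132

Answer: 132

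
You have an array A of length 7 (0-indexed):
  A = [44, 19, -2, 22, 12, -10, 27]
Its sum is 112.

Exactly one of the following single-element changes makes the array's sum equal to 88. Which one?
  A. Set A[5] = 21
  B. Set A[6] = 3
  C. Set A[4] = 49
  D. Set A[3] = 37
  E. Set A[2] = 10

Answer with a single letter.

Answer: B

Derivation:
Option A: A[5] -10->21, delta=31, new_sum=112+(31)=143
Option B: A[6] 27->3, delta=-24, new_sum=112+(-24)=88 <-- matches target
Option C: A[4] 12->49, delta=37, new_sum=112+(37)=149
Option D: A[3] 22->37, delta=15, new_sum=112+(15)=127
Option E: A[2] -2->10, delta=12, new_sum=112+(12)=124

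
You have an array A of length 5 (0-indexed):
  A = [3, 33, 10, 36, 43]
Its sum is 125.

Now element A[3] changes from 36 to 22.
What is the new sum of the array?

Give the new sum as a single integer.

Answer: 111

Derivation:
Old value at index 3: 36
New value at index 3: 22
Delta = 22 - 36 = -14
New sum = old_sum + delta = 125 + (-14) = 111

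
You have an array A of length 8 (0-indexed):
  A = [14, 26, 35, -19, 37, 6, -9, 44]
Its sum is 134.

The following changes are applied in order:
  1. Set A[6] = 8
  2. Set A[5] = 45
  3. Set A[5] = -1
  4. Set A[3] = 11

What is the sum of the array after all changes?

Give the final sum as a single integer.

Answer: 174

Derivation:
Initial sum: 134
Change 1: A[6] -9 -> 8, delta = 17, sum = 151
Change 2: A[5] 6 -> 45, delta = 39, sum = 190
Change 3: A[5] 45 -> -1, delta = -46, sum = 144
Change 4: A[3] -19 -> 11, delta = 30, sum = 174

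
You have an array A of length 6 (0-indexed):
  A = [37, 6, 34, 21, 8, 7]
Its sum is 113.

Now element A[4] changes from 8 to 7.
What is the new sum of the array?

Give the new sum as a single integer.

Old value at index 4: 8
New value at index 4: 7
Delta = 7 - 8 = -1
New sum = old_sum + delta = 113 + (-1) = 112

Answer: 112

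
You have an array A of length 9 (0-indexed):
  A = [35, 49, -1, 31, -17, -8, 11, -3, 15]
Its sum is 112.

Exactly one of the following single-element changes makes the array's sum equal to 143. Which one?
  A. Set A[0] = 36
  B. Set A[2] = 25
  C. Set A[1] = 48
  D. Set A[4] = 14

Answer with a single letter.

Option A: A[0] 35->36, delta=1, new_sum=112+(1)=113
Option B: A[2] -1->25, delta=26, new_sum=112+(26)=138
Option C: A[1] 49->48, delta=-1, new_sum=112+(-1)=111
Option D: A[4] -17->14, delta=31, new_sum=112+(31)=143 <-- matches target

Answer: D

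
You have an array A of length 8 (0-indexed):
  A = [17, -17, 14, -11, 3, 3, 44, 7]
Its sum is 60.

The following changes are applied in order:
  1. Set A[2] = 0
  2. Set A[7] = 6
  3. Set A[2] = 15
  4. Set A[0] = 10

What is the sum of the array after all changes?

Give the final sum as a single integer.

Answer: 53

Derivation:
Initial sum: 60
Change 1: A[2] 14 -> 0, delta = -14, sum = 46
Change 2: A[7] 7 -> 6, delta = -1, sum = 45
Change 3: A[2] 0 -> 15, delta = 15, sum = 60
Change 4: A[0] 17 -> 10, delta = -7, sum = 53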